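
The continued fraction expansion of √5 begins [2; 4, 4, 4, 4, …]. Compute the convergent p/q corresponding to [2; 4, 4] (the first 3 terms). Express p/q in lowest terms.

Collapse the nested fraction from the inside out:
Start with 4.
4 + 1/(4/1) = 4 + 1/4 = 17/4
2 + 1/(17/4) = 2 + 4/17 = 38/17

38/17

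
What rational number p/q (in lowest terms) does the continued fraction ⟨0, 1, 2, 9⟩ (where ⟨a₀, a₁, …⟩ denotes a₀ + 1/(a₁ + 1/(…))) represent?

19/28

a_0 = 0: 0/1
a_1 = 1: 1/1
a_2 = 2: 2/3
a_3 = 9: 19/28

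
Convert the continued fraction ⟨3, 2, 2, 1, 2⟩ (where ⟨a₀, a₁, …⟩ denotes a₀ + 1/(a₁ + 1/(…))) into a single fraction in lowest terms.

a_0 = 3: 3/1
a_1 = 2: 7/2
a_2 = 2: 17/5
a_3 = 1: 24/7
a_4 = 2: 65/19

65/19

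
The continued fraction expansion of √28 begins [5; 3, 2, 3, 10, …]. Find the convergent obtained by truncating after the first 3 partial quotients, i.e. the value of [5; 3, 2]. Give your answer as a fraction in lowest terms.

37/7

a_0 = 5: 5/1
a_1 = 3: 16/3
a_2 = 2: 37/7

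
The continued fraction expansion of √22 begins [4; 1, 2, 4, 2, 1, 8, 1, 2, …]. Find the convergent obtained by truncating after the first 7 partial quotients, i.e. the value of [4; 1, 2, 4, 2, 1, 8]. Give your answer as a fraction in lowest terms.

Compute successive convergents:
a_0 = 4: 4/1
a_1 = 1: 5/1
a_2 = 2: 14/3
a_3 = 4: 61/13
a_4 = 2: 136/29
a_5 = 1: 197/42
a_6 = 8: 1712/365

1712/365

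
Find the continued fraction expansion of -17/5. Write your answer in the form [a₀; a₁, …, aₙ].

-17 = -4·5 + 3, so a_0 = -4
5 = 1·3 + 2, so a_1 = 1
3 = 1·2 + 1, so a_2 = 1
2 = 2·1 + 0, so a_3 = 2

[-4; 1, 1, 2]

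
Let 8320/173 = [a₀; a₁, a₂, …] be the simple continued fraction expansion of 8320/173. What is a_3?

8320 ÷ 173 → quotient 48, remainder 16
173 ÷ 16 → quotient 10, remainder 13
16 ÷ 13 → quotient 1, remainder 3
13 ÷ 3 → quotient 4, remainder 1

4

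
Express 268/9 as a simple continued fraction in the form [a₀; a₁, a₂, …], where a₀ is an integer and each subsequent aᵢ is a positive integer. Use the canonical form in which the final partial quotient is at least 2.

[29; 1, 3, 2]

268 ÷ 9 → quotient 29, remainder 7
9 ÷ 7 → quotient 1, remainder 2
7 ÷ 2 → quotient 3, remainder 1
2 ÷ 1 → quotient 2, remainder 0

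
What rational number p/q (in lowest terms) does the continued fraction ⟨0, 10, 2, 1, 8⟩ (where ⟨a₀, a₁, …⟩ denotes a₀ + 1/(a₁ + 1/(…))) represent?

26/269

Compute successive convergents:
a_0 = 0: 0/1
a_1 = 10: 1/10
a_2 = 2: 2/21
a_3 = 1: 3/31
a_4 = 8: 26/269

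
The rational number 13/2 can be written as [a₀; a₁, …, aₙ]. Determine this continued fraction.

Run the Euclidean algorithm, recording each quotient:
13 ÷ 2 → quotient 6, remainder 1
2 ÷ 1 → quotient 2, remainder 0

[6; 2]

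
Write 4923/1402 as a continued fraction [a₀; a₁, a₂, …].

Repeatedly divide and take the remainder:
⌊4923/1402⌋ = 3, remainder 717
⌊1402/717⌋ = 1, remainder 685
⌊717/685⌋ = 1, remainder 32
⌊685/32⌋ = 21, remainder 13
⌊32/13⌋ = 2, remainder 6
⌊13/6⌋ = 2, remainder 1
⌊6/1⌋ = 6, remainder 0

[3; 1, 1, 21, 2, 2, 6]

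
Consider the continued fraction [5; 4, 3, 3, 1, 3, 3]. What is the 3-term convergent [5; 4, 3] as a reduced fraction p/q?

a_0 = 5: 5/1
a_1 = 4: 21/4
a_2 = 3: 68/13

68/13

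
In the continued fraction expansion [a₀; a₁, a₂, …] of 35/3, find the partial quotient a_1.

1

35 ÷ 3 → quotient 11, remainder 2
3 ÷ 2 → quotient 1, remainder 1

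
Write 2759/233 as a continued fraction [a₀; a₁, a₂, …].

[11; 1, 5, 3, 2, 1, 3]

⌊2759/233⌋ = 11, remainder 196
⌊233/196⌋ = 1, remainder 37
⌊196/37⌋ = 5, remainder 11
⌊37/11⌋ = 3, remainder 4
⌊11/4⌋ = 2, remainder 3
⌊4/3⌋ = 1, remainder 1
⌊3/1⌋ = 3, remainder 0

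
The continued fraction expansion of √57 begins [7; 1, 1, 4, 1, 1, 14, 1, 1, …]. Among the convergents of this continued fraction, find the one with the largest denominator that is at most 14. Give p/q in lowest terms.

a_0 = 7: 7/1  (≤ bound)
a_1 = 1: 8/1  (≤ bound)
a_2 = 1: 15/2  (≤ bound)
a_3 = 4: 68/9  (≤ bound)
a_4 = 1: 83/11  (≤ bound)
a_5 = 1: 151/20  (> 14, stop)

83/11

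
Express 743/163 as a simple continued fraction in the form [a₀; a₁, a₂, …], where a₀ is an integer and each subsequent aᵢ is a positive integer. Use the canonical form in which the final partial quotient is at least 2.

Run the Euclidean algorithm, recording each quotient:
743 = 4·163 + 91, so a_0 = 4
163 = 1·91 + 72, so a_1 = 1
91 = 1·72 + 19, so a_2 = 1
72 = 3·19 + 15, so a_3 = 3
19 = 1·15 + 4, so a_4 = 1
15 = 3·4 + 3, so a_5 = 3
4 = 1·3 + 1, so a_6 = 1
3 = 3·1 + 0, so a_7 = 3

[4; 1, 1, 3, 1, 3, 1, 3]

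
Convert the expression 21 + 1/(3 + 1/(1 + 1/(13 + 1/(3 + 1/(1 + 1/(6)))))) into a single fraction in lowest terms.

a_0 = 21: 21/1
a_1 = 3: 64/3
a_2 = 1: 85/4
a_3 = 13: 1169/55
a_4 = 3: 3592/169
a_5 = 1: 4761/224
a_6 = 6: 32158/1513

32158/1513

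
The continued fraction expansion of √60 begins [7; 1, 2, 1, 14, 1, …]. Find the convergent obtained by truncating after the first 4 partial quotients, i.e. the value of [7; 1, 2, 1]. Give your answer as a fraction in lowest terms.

31/4

a_0 = 7: 7/1
a_1 = 1: 8/1
a_2 = 2: 23/3
a_3 = 1: 31/4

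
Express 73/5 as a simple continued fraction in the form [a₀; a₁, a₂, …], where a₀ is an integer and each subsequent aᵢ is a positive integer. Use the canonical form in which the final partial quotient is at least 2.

Apply division with remainder until the remainder is 0:
73 = 14·5 + 3, so a_0 = 14
5 = 1·3 + 2, so a_1 = 1
3 = 1·2 + 1, so a_2 = 1
2 = 2·1 + 0, so a_3 = 2

[14; 1, 1, 2]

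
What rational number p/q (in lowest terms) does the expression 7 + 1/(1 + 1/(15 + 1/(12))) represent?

1532/193

Build up convergents one term at a time:
a_0 = 7: 7/1
a_1 = 1: 8/1
a_2 = 15: 127/16
a_3 = 12: 1532/193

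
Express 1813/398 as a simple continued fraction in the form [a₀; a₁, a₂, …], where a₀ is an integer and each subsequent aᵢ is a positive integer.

Apply division with remainder until the remainder is 0:
1813 = 4·398 + 221, so a_0 = 4
398 = 1·221 + 177, so a_1 = 1
221 = 1·177 + 44, so a_2 = 1
177 = 4·44 + 1, so a_3 = 4
44 = 44·1 + 0, so a_4 = 44

[4; 1, 1, 4, 44]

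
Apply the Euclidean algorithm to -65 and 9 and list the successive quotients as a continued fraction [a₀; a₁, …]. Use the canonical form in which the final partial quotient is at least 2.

[-8; 1, 3, 2]

-65 = -8·9 + 7, so a_0 = -8
9 = 1·7 + 2, so a_1 = 1
7 = 3·2 + 1, so a_2 = 3
2 = 2·1 + 0, so a_3 = 2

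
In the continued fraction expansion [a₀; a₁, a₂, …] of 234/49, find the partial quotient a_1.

1

⌊234/49⌋ = 4, remainder 38
⌊49/38⌋ = 1, remainder 11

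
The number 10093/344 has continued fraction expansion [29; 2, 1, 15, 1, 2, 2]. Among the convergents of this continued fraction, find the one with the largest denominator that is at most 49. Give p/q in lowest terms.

List convergents until the denominator exceeds the bound:
a_0 = 29: 29/1  (≤ bound)
a_1 = 2: 59/2  (≤ bound)
a_2 = 1: 88/3  (≤ bound)
a_3 = 15: 1379/47  (≤ bound)
a_4 = 1: 1467/50  (> 49, stop)

1379/47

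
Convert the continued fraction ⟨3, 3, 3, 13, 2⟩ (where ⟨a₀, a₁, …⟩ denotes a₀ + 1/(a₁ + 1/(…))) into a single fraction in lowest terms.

Start with 2.
13 + 1/(2/1) = 13 + 1/2 = 27/2
3 + 1/(27/2) = 3 + 2/27 = 83/27
3 + 1/(83/27) = 3 + 27/83 = 276/83
3 + 1/(276/83) = 3 + 83/276 = 911/276

911/276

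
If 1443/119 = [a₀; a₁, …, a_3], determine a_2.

1

1443 ÷ 119 → quotient 12, remainder 15
119 ÷ 15 → quotient 7, remainder 14
15 ÷ 14 → quotient 1, remainder 1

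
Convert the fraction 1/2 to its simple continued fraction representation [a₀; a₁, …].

Run the Euclidean algorithm, recording each quotient:
1 ÷ 2 → quotient 0, remainder 1
2 ÷ 1 → quotient 2, remainder 0

[0; 2]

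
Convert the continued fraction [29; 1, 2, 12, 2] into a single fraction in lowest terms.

a_0 = 29: 29/1
a_1 = 1: 30/1
a_2 = 2: 89/3
a_3 = 12: 1098/37
a_4 = 2: 2285/77

2285/77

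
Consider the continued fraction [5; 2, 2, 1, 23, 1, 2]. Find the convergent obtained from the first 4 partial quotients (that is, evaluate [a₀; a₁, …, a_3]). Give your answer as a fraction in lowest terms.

Use the convergent recurrence hₖ = aₖ·hₖ₋₁ + hₖ₋₂ (and likewise for the denominators kₖ):
a_0 = 5: 5/1
a_1 = 2: 11/2
a_2 = 2: 27/5
a_3 = 1: 38/7

38/7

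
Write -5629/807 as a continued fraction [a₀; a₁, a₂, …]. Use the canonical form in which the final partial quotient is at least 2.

-5629 = -7·807 + 20, so a_0 = -7
807 = 40·20 + 7, so a_1 = 40
20 = 2·7 + 6, so a_2 = 2
7 = 1·6 + 1, so a_3 = 1
6 = 6·1 + 0, so a_4 = 6

[-7; 40, 2, 1, 6]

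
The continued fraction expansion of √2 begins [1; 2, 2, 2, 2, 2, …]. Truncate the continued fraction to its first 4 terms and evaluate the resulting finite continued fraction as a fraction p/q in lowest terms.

Start with 2.
2 + 1/(2/1) = 2 + 1/2 = 5/2
2 + 1/(5/2) = 2 + 2/5 = 12/5
1 + 1/(12/5) = 1 + 5/12 = 17/12

17/12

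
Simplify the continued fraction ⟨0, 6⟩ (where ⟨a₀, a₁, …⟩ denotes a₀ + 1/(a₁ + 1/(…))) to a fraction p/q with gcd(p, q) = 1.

a_0 = 0: 0/1
a_1 = 6: 1/6

1/6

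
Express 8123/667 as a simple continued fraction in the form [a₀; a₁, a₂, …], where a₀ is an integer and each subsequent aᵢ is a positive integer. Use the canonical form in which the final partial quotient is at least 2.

[12; 5, 1, 1, 1, 1, 7, 3]

8123 ÷ 667 → quotient 12, remainder 119
667 ÷ 119 → quotient 5, remainder 72
119 ÷ 72 → quotient 1, remainder 47
72 ÷ 47 → quotient 1, remainder 25
47 ÷ 25 → quotient 1, remainder 22
25 ÷ 22 → quotient 1, remainder 3
22 ÷ 3 → quotient 7, remainder 1
3 ÷ 1 → quotient 3, remainder 0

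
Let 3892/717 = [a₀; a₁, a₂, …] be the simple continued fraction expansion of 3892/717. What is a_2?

3892 ÷ 717 → quotient 5, remainder 307
717 ÷ 307 → quotient 2, remainder 103
307 ÷ 103 → quotient 2, remainder 101

2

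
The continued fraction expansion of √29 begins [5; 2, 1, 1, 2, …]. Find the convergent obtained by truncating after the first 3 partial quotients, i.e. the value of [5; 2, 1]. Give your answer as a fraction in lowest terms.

Start with 1.
2 + 1/(1/1) = 2 + 1/1 = 3/1
5 + 1/(3/1) = 5 + 1/3 = 16/3

16/3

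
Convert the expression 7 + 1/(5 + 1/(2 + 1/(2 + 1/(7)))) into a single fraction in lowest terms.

a_0 = 7: 7/1
a_1 = 5: 36/5
a_2 = 2: 79/11
a_3 = 2: 194/27
a_4 = 7: 1437/200

1437/200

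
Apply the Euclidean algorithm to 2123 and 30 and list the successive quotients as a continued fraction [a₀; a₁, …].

⌊2123/30⌋ = 70, remainder 23
⌊30/23⌋ = 1, remainder 7
⌊23/7⌋ = 3, remainder 2
⌊7/2⌋ = 3, remainder 1
⌊2/1⌋ = 2, remainder 0

[70; 1, 3, 3, 2]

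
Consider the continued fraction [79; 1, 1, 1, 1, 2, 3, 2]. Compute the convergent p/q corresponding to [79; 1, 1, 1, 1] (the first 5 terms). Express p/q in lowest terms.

Start with 1.
1 + 1/(1/1) = 1 + 1/1 = 2/1
1 + 1/(2/1) = 1 + 1/2 = 3/2
1 + 1/(3/2) = 1 + 2/3 = 5/3
79 + 1/(5/3) = 79 + 3/5 = 398/5

398/5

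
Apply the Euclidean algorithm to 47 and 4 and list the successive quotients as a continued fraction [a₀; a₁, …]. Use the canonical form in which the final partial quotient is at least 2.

47 ÷ 4 → quotient 11, remainder 3
4 ÷ 3 → quotient 1, remainder 1
3 ÷ 1 → quotient 3, remainder 0

[11; 1, 3]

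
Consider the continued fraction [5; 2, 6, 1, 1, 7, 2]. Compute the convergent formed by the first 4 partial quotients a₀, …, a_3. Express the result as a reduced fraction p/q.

Work from the innermost term outward:
Start with 1.
6 + 1/(1/1) = 6 + 1/1 = 7/1
2 + 1/(7/1) = 2 + 1/7 = 15/7
5 + 1/(15/7) = 5 + 7/15 = 82/15

82/15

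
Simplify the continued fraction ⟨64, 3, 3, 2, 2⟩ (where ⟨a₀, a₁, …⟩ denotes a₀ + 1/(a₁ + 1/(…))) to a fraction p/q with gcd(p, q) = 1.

Start with 2.
2 + 1/(2/1) = 2 + 1/2 = 5/2
3 + 1/(5/2) = 3 + 2/5 = 17/5
3 + 1/(17/5) = 3 + 5/17 = 56/17
64 + 1/(56/17) = 64 + 17/56 = 3601/56

3601/56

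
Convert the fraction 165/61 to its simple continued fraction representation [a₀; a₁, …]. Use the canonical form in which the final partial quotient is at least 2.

[2; 1, 2, 2, 1, 1, 3]

⌊165/61⌋ = 2, remainder 43
⌊61/43⌋ = 1, remainder 18
⌊43/18⌋ = 2, remainder 7
⌊18/7⌋ = 2, remainder 4
⌊7/4⌋ = 1, remainder 3
⌊4/3⌋ = 1, remainder 1
⌊3/1⌋ = 3, remainder 0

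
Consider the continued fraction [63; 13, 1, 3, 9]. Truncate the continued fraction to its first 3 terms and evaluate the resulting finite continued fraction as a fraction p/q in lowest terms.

883/14

Build up convergents one term at a time:
a_0 = 63: 63/1
a_1 = 13: 820/13
a_2 = 1: 883/14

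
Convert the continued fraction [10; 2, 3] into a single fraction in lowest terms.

73/7

a_0 = 10: 10/1
a_1 = 2: 21/2
a_2 = 3: 73/7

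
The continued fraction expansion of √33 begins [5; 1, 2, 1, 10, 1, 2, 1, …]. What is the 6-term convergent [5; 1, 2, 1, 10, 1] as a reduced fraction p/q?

Compute successive convergents:
a_0 = 5: 5/1
a_1 = 1: 6/1
a_2 = 2: 17/3
a_3 = 1: 23/4
a_4 = 10: 247/43
a_5 = 1: 270/47

270/47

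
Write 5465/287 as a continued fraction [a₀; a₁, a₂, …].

[19; 23, 1, 11]

5465 = 19·287 + 12, so a_0 = 19
287 = 23·12 + 11, so a_1 = 23
12 = 1·11 + 1, so a_2 = 1
11 = 11·1 + 0, so a_3 = 11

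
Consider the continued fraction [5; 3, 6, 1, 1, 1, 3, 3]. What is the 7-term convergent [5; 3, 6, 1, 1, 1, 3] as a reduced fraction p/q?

Start with 3.
1 + 1/(3/1) = 1 + 1/3 = 4/3
1 + 1/(4/3) = 1 + 3/4 = 7/4
1 + 1/(7/4) = 1 + 4/7 = 11/7
6 + 1/(11/7) = 6 + 7/11 = 73/11
3 + 1/(73/11) = 3 + 11/73 = 230/73
5 + 1/(230/73) = 5 + 73/230 = 1223/230

1223/230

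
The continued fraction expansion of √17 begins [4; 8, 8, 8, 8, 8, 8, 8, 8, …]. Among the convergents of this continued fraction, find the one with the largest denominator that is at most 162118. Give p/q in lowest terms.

143649/34840

a_0 = 4: 4/1  (≤ bound)
a_1 = 8: 33/8  (≤ bound)
a_2 = 8: 268/65  (≤ bound)
a_3 = 8: 2177/528  (≤ bound)
a_4 = 8: 17684/4289  (≤ bound)
a_5 = 8: 143649/34840  (≤ bound)
a_6 = 8: 1166876/283009  (> 162118, stop)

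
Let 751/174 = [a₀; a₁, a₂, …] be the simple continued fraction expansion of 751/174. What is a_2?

⌊751/174⌋ = 4, remainder 55
⌊174/55⌋ = 3, remainder 9
⌊55/9⌋ = 6, remainder 1

6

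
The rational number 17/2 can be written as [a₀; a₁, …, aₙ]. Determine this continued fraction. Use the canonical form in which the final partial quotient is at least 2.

Apply division with remainder until the remainder is 0:
17 = 8·2 + 1, so a_0 = 8
2 = 2·1 + 0, so a_1 = 2

[8; 2]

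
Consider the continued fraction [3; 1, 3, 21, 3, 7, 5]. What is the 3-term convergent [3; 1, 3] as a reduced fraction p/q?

15/4

Start with 3.
1 + 1/(3/1) = 1 + 1/3 = 4/3
3 + 1/(4/3) = 3 + 3/4 = 15/4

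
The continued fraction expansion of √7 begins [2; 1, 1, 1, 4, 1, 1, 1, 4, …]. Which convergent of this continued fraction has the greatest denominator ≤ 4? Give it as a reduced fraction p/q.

a_0 = 2: 2/1  (≤ bound)
a_1 = 1: 3/1  (≤ bound)
a_2 = 1: 5/2  (≤ bound)
a_3 = 1: 8/3  (≤ bound)
a_4 = 4: 37/14  (> 4, stop)

8/3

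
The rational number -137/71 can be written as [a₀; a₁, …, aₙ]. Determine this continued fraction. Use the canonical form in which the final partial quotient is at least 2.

[-2; 14, 5]

⌊-137/71⌋ = -2, remainder 5
⌊71/5⌋ = 14, remainder 1
⌊5/1⌋ = 5, remainder 0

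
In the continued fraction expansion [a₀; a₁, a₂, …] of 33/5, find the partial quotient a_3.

Run the Euclidean algorithm, recording each quotient:
33 = 6·5 + 3, so a_0 = 6
5 = 1·3 + 2, so a_1 = 1
3 = 1·2 + 1, so a_2 = 1
2 = 2·1 + 0, so a_3 = 2

2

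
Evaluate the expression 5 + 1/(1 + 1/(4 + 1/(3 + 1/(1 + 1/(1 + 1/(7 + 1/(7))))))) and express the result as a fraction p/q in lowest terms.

Compute successive convergents:
a_0 = 5: 5/1
a_1 = 1: 6/1
a_2 = 4: 29/5
a_3 = 3: 93/16
a_4 = 1: 122/21
a_5 = 1: 215/37
a_6 = 7: 1627/280
a_7 = 7: 11604/1997

11604/1997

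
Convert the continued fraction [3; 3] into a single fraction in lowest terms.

10/3

Work from the innermost term outward:
Start with 3.
3 + 1/(3/1) = 3 + 1/3 = 10/3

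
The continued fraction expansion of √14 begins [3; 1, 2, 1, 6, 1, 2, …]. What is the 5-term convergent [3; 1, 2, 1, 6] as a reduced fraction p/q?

101/27

Start with 6.
1 + 1/(6/1) = 1 + 1/6 = 7/6
2 + 1/(7/6) = 2 + 6/7 = 20/7
1 + 1/(20/7) = 1 + 7/20 = 27/20
3 + 1/(27/20) = 3 + 20/27 = 101/27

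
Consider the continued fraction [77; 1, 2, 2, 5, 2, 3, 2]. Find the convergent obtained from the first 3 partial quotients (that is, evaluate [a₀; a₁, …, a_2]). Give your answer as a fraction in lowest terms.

Starting at the tail and folding back:
Start with 2.
1 + 1/(2/1) = 1 + 1/2 = 3/2
77 + 1/(3/2) = 77 + 2/3 = 233/3

233/3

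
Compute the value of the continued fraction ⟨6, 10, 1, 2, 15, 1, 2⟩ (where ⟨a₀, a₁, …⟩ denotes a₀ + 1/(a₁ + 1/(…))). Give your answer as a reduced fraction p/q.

9366/1537

Start with 2.
1 + 1/(2/1) = 1 + 1/2 = 3/2
15 + 1/(3/2) = 15 + 2/3 = 47/3
2 + 1/(47/3) = 2 + 3/47 = 97/47
1 + 1/(97/47) = 1 + 47/97 = 144/97
10 + 1/(144/97) = 10 + 97/144 = 1537/144
6 + 1/(1537/144) = 6 + 144/1537 = 9366/1537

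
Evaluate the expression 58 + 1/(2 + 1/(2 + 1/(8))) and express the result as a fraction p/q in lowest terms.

2453/42

Start with 8.
2 + 1/(8/1) = 2 + 1/8 = 17/8
2 + 1/(17/8) = 2 + 8/17 = 42/17
58 + 1/(42/17) = 58 + 17/42 = 2453/42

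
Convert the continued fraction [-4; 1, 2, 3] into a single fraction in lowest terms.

Start with 3.
2 + 1/(3/1) = 2 + 1/3 = 7/3
1 + 1/(7/3) = 1 + 3/7 = 10/7
-4 + 1/(10/7) = -4 + 7/10 = -33/10

-33/10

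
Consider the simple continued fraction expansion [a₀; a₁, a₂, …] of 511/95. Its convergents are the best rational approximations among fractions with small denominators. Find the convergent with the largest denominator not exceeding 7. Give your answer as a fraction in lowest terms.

27/5

a_0 = 5: 5/1  (≤ bound)
a_1 = 2: 11/2  (≤ bound)
a_2 = 1: 16/3  (≤ bound)
a_3 = 1: 27/5  (≤ bound)
a_4 = 1: 43/8  (> 7, stop)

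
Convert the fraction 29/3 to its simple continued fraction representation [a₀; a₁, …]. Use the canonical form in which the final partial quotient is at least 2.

[9; 1, 2]

29 = 9·3 + 2, so a_0 = 9
3 = 1·2 + 1, so a_1 = 1
2 = 2·1 + 0, so a_2 = 2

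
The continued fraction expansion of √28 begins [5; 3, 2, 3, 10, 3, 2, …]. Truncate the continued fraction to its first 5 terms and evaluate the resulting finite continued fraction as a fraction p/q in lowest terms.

a_0 = 5: 5/1
a_1 = 3: 16/3
a_2 = 2: 37/7
a_3 = 3: 127/24
a_4 = 10: 1307/247

1307/247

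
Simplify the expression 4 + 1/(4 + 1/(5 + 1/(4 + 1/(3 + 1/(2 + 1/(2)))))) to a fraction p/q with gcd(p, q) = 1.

Work from the innermost term outward:
Start with 2.
2 + 1/(2/1) = 2 + 1/2 = 5/2
3 + 1/(5/2) = 3 + 2/5 = 17/5
4 + 1/(17/5) = 4 + 5/17 = 73/17
5 + 1/(73/17) = 5 + 17/73 = 382/73
4 + 1/(382/73) = 4 + 73/382 = 1601/382
4 + 1/(1601/382) = 4 + 382/1601 = 6786/1601

6786/1601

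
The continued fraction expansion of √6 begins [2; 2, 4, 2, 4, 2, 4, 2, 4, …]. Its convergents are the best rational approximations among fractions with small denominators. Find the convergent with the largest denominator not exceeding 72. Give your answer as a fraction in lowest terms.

49/20

List convergents until the denominator exceeds the bound:
a_0 = 2: 2/1  (≤ bound)
a_1 = 2: 5/2  (≤ bound)
a_2 = 4: 22/9  (≤ bound)
a_3 = 2: 49/20  (≤ bound)
a_4 = 4: 218/89  (> 72, stop)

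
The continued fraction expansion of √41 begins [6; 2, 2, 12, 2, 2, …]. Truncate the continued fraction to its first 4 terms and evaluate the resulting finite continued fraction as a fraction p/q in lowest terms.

Start with 12.
2 + 1/(12/1) = 2 + 1/12 = 25/12
2 + 1/(25/12) = 2 + 12/25 = 62/25
6 + 1/(62/25) = 6 + 25/62 = 397/62

397/62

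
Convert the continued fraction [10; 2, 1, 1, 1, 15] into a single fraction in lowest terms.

a_0 = 10: 10/1
a_1 = 2: 21/2
a_2 = 1: 31/3
a_3 = 1: 52/5
a_4 = 1: 83/8
a_5 = 15: 1297/125

1297/125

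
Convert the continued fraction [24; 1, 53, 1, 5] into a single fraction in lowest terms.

8219/329

a_0 = 24: 24/1
a_1 = 1: 25/1
a_2 = 53: 1349/54
a_3 = 1: 1374/55
a_4 = 5: 8219/329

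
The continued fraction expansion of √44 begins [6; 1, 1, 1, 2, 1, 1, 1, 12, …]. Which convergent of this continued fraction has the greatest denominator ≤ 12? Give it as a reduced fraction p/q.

73/11

List convergents until the denominator exceeds the bound:
a_0 = 6: 6/1  (≤ bound)
a_1 = 1: 7/1  (≤ bound)
a_2 = 1: 13/2  (≤ bound)
a_3 = 1: 20/3  (≤ bound)
a_4 = 2: 53/8  (≤ bound)
a_5 = 1: 73/11  (≤ bound)
a_6 = 1: 126/19  (> 12, stop)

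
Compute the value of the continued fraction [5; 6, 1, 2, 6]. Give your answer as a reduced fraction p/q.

654/127

Compute successive convergents:
a_0 = 5: 5/1
a_1 = 6: 31/6
a_2 = 1: 36/7
a_3 = 2: 103/20
a_4 = 6: 654/127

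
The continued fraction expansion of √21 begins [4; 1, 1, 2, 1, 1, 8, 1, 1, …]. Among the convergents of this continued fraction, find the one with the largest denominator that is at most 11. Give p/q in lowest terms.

32/7

a_0 = 4: 4/1  (≤ bound)
a_1 = 1: 5/1  (≤ bound)
a_2 = 1: 9/2  (≤ bound)
a_3 = 2: 23/5  (≤ bound)
a_4 = 1: 32/7  (≤ bound)
a_5 = 1: 55/12  (> 11, stop)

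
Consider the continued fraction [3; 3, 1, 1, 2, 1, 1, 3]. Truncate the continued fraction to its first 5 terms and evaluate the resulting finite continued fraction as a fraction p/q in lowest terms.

a_0 = 3: 3/1
a_1 = 3: 10/3
a_2 = 1: 13/4
a_3 = 1: 23/7
a_4 = 2: 59/18

59/18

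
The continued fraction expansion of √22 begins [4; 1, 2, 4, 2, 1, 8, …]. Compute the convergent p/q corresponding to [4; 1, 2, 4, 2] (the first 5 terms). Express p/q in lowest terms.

136/29

a_0 = 4: 4/1
a_1 = 1: 5/1
a_2 = 2: 14/3
a_3 = 4: 61/13
a_4 = 2: 136/29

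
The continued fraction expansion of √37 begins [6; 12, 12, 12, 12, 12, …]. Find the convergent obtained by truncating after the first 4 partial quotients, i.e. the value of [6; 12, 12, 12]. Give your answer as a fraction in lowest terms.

10657/1752

Start with 12.
12 + 1/(12/1) = 12 + 1/12 = 145/12
12 + 1/(145/12) = 12 + 12/145 = 1752/145
6 + 1/(1752/145) = 6 + 145/1752 = 10657/1752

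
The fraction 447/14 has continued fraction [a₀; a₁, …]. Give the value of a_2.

13

Repeatedly divide and take the remainder:
⌊447/14⌋ = 31, remainder 13
⌊14/13⌋ = 1, remainder 1
⌊13/1⌋ = 13, remainder 0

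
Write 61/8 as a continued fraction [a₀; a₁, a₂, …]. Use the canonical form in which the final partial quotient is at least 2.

[7; 1, 1, 1, 2]

61 = 7·8 + 5, so a_0 = 7
8 = 1·5 + 3, so a_1 = 1
5 = 1·3 + 2, so a_2 = 1
3 = 1·2 + 1, so a_3 = 1
2 = 2·1 + 0, so a_4 = 2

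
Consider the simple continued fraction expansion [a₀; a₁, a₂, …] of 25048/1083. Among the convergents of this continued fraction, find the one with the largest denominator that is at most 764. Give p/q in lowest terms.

4325/187

List convergents until the denominator exceeds the bound:
a_0 = 23: 23/1  (≤ bound)
a_1 = 7: 162/7  (≤ bound)
a_2 = 1: 185/8  (≤ bound)
a_3 = 3: 717/31  (≤ bound)
a_4 = 1: 902/39  (≤ bound)
a_5 = 3: 3423/148  (≤ bound)
a_6 = 1: 4325/187  (≤ bound)
a_7 = 5: 25048/1083  (> 764, stop)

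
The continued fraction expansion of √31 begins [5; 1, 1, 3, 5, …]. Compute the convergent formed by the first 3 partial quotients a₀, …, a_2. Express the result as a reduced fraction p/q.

Start with 1.
1 + 1/(1/1) = 1 + 1/1 = 2/1
5 + 1/(2/1) = 5 + 1/2 = 11/2

11/2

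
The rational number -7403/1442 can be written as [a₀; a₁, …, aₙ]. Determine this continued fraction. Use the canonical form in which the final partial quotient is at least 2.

Run the Euclidean algorithm, recording each quotient:
-7403 = -6·1442 + 1249, so a_0 = -6
1442 = 1·1249 + 193, so a_1 = 1
1249 = 6·193 + 91, so a_2 = 6
193 = 2·91 + 11, so a_3 = 2
91 = 8·11 + 3, so a_4 = 8
11 = 3·3 + 2, so a_5 = 3
3 = 1·2 + 1, so a_6 = 1
2 = 2·1 + 0, so a_7 = 2

[-6; 1, 6, 2, 8, 3, 1, 2]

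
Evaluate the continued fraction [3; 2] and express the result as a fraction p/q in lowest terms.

7/2

a_0 = 3: 3/1
a_1 = 2: 7/2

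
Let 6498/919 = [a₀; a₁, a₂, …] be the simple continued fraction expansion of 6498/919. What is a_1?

14

6498 = 7·919 + 65, so a_0 = 7
919 = 14·65 + 9, so a_1 = 14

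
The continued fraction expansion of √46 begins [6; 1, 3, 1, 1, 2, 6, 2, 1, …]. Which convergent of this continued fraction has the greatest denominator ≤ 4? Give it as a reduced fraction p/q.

a_0 = 6: 6/1  (≤ bound)
a_1 = 1: 7/1  (≤ bound)
a_2 = 3: 27/4  (≤ bound)
a_3 = 1: 34/5  (> 4, stop)

27/4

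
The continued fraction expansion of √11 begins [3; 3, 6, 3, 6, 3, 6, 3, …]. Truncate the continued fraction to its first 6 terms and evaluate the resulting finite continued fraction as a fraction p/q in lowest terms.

Starting at the tail and folding back:
Start with 3.
6 + 1/(3/1) = 6 + 1/3 = 19/3
3 + 1/(19/3) = 3 + 3/19 = 60/19
6 + 1/(60/19) = 6 + 19/60 = 379/60
3 + 1/(379/60) = 3 + 60/379 = 1197/379
3 + 1/(1197/379) = 3 + 379/1197 = 3970/1197

3970/1197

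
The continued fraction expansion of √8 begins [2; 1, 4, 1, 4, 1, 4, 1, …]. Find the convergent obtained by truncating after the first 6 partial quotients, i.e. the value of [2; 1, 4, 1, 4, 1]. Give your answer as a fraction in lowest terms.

Start with 1.
4 + 1/(1/1) = 4 + 1/1 = 5/1
1 + 1/(5/1) = 1 + 1/5 = 6/5
4 + 1/(6/5) = 4 + 5/6 = 29/6
1 + 1/(29/6) = 1 + 6/29 = 35/29
2 + 1/(35/29) = 2 + 29/35 = 99/35

99/35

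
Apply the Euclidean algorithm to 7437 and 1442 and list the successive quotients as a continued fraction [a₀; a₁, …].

7437 ÷ 1442 → quotient 5, remainder 227
1442 ÷ 227 → quotient 6, remainder 80
227 ÷ 80 → quotient 2, remainder 67
80 ÷ 67 → quotient 1, remainder 13
67 ÷ 13 → quotient 5, remainder 2
13 ÷ 2 → quotient 6, remainder 1
2 ÷ 1 → quotient 2, remainder 0

[5; 6, 2, 1, 5, 6, 2]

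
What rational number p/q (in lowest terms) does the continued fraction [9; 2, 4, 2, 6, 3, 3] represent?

12757/1350

Start with 3.
3 + 1/(3/1) = 3 + 1/3 = 10/3
6 + 1/(10/3) = 6 + 3/10 = 63/10
2 + 1/(63/10) = 2 + 10/63 = 136/63
4 + 1/(136/63) = 4 + 63/136 = 607/136
2 + 1/(607/136) = 2 + 136/607 = 1350/607
9 + 1/(1350/607) = 9 + 607/1350 = 12757/1350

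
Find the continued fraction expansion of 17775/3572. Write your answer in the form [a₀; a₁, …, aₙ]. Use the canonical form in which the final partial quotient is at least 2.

[4; 1, 41, 42, 2]

17775 ÷ 3572 → quotient 4, remainder 3487
3572 ÷ 3487 → quotient 1, remainder 85
3487 ÷ 85 → quotient 41, remainder 2
85 ÷ 2 → quotient 42, remainder 1
2 ÷ 1 → quotient 2, remainder 0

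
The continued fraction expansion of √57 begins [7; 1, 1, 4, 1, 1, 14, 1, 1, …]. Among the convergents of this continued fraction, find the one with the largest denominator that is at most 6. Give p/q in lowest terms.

15/2

a_0 = 7: 7/1  (≤ bound)
a_1 = 1: 8/1  (≤ bound)
a_2 = 1: 15/2  (≤ bound)
a_3 = 4: 68/9  (> 6, stop)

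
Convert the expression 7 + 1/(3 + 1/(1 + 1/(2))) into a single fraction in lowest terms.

Start with 2.
1 + 1/(2/1) = 1 + 1/2 = 3/2
3 + 1/(3/2) = 3 + 2/3 = 11/3
7 + 1/(11/3) = 7 + 3/11 = 80/11

80/11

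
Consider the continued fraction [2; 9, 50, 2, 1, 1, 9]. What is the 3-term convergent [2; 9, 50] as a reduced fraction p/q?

952/451

a_0 = 2: 2/1
a_1 = 9: 19/9
a_2 = 50: 952/451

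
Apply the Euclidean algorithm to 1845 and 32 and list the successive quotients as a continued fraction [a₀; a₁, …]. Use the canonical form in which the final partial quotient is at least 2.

[57; 1, 1, 1, 10]

1845 = 57·32 + 21, so a_0 = 57
32 = 1·21 + 11, so a_1 = 1
21 = 1·11 + 10, so a_2 = 1
11 = 1·10 + 1, so a_3 = 1
10 = 10·1 + 0, so a_4 = 10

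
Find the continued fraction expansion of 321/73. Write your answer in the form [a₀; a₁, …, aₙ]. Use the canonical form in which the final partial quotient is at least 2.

Apply division with remainder until the remainder is 0:
321 ÷ 73 → quotient 4, remainder 29
73 ÷ 29 → quotient 2, remainder 15
29 ÷ 15 → quotient 1, remainder 14
15 ÷ 14 → quotient 1, remainder 1
14 ÷ 1 → quotient 14, remainder 0

[4; 2, 1, 1, 14]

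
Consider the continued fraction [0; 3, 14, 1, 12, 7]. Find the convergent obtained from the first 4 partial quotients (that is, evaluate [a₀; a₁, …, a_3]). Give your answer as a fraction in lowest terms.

15/46

Start with 1.
14 + 1/(1/1) = 14 + 1/1 = 15/1
3 + 1/(15/1) = 3 + 1/15 = 46/15
0 + 1/(46/15) = 0 + 15/46 = 15/46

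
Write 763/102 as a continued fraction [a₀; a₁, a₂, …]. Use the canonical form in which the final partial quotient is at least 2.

⌊763/102⌋ = 7, remainder 49
⌊102/49⌋ = 2, remainder 4
⌊49/4⌋ = 12, remainder 1
⌊4/1⌋ = 4, remainder 0

[7; 2, 12, 4]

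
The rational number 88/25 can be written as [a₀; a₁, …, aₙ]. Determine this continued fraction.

[3; 1, 1, 12]

Repeatedly divide and take the remainder:
88 ÷ 25 → quotient 3, remainder 13
25 ÷ 13 → quotient 1, remainder 12
13 ÷ 12 → quotient 1, remainder 1
12 ÷ 1 → quotient 12, remainder 0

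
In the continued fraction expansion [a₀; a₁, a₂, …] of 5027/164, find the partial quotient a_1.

5027 ÷ 164 → quotient 30, remainder 107
164 ÷ 107 → quotient 1, remainder 57

1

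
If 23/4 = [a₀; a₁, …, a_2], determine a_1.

23 ÷ 4 → quotient 5, remainder 3
4 ÷ 3 → quotient 1, remainder 1

1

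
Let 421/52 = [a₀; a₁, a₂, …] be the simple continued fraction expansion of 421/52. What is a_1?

10

⌊421/52⌋ = 8, remainder 5
⌊52/5⌋ = 10, remainder 2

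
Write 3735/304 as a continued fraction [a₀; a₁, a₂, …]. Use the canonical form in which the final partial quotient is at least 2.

Run the Euclidean algorithm, recording each quotient:
3735 ÷ 304 → quotient 12, remainder 87
304 ÷ 87 → quotient 3, remainder 43
87 ÷ 43 → quotient 2, remainder 1
43 ÷ 1 → quotient 43, remainder 0

[12; 3, 2, 43]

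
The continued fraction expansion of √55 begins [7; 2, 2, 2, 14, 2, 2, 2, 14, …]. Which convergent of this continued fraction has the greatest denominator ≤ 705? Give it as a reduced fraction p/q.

List convergents until the denominator exceeds the bound:
a_0 = 7: 7/1  (≤ bound)
a_1 = 2: 15/2  (≤ bound)
a_2 = 2: 37/5  (≤ bound)
a_3 = 2: 89/12  (≤ bound)
a_4 = 14: 1283/173  (≤ bound)
a_5 = 2: 2655/358  (≤ bound)
a_6 = 2: 6593/889  (> 705, stop)

2655/358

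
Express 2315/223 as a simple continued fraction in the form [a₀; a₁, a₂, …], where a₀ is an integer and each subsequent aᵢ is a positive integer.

[10; 2, 1, 1, 1, 1, 1, 10]

Apply division with remainder until the remainder is 0:
2315 = 10·223 + 85, so a_0 = 10
223 = 2·85 + 53, so a_1 = 2
85 = 1·53 + 32, so a_2 = 1
53 = 1·32 + 21, so a_3 = 1
32 = 1·21 + 11, so a_4 = 1
21 = 1·11 + 10, so a_5 = 1
11 = 1·10 + 1, so a_6 = 1
10 = 10·1 + 0, so a_7 = 10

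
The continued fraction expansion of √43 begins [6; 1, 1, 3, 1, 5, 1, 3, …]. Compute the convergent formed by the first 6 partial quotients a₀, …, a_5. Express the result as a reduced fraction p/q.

341/52

a_0 = 6: 6/1
a_1 = 1: 7/1
a_2 = 1: 13/2
a_3 = 3: 46/7
a_4 = 1: 59/9
a_5 = 5: 341/52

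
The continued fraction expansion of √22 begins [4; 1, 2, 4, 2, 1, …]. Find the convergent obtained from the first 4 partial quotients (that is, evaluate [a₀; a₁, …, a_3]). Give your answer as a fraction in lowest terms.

a_0 = 4: 4/1
a_1 = 1: 5/1
a_2 = 2: 14/3
a_3 = 4: 61/13

61/13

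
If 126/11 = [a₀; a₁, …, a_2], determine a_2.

⌊126/11⌋ = 11, remainder 5
⌊11/5⌋ = 2, remainder 1
⌊5/1⌋ = 5, remainder 0

5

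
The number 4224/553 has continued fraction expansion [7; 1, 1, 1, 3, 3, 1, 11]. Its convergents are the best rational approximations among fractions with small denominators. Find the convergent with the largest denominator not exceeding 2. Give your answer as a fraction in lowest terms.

15/2

a_0 = 7: 7/1  (≤ bound)
a_1 = 1: 8/1  (≤ bound)
a_2 = 1: 15/2  (≤ bound)
a_3 = 1: 23/3  (> 2, stop)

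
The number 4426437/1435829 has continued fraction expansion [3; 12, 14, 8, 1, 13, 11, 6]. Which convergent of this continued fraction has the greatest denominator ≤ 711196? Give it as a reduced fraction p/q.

726799/235756

List convergents until the denominator exceeds the bound:
a_0 = 3: 3/1  (≤ bound)
a_1 = 12: 37/12  (≤ bound)
a_2 = 14: 521/169  (≤ bound)
a_3 = 8: 4205/1364  (≤ bound)
a_4 = 1: 4726/1533  (≤ bound)
a_5 = 13: 65643/21293  (≤ bound)
a_6 = 11: 726799/235756  (≤ bound)
a_7 = 6: 4426437/1435829  (> 711196, stop)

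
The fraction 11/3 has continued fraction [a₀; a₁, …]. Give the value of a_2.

2

11 ÷ 3 → quotient 3, remainder 2
3 ÷ 2 → quotient 1, remainder 1
2 ÷ 1 → quotient 2, remainder 0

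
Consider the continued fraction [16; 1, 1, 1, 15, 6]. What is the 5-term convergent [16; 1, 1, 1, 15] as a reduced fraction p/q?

783/47

Compute successive convergents:
a_0 = 16: 16/1
a_1 = 1: 17/1
a_2 = 1: 33/2
a_3 = 1: 50/3
a_4 = 15: 783/47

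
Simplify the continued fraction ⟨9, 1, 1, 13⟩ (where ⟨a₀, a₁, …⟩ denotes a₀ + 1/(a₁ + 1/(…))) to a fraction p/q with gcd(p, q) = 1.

257/27

Build up convergents one term at a time:
a_0 = 9: 9/1
a_1 = 1: 10/1
a_2 = 1: 19/2
a_3 = 13: 257/27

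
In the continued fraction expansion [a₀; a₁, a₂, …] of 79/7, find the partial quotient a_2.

2

79 = 11·7 + 2, so a_0 = 11
7 = 3·2 + 1, so a_1 = 3
2 = 2·1 + 0, so a_2 = 2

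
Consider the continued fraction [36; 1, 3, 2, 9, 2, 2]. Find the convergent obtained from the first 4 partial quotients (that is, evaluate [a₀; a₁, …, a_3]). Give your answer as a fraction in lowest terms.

Starting at the tail and folding back:
Start with 2.
3 + 1/(2/1) = 3 + 1/2 = 7/2
1 + 1/(7/2) = 1 + 2/7 = 9/7
36 + 1/(9/7) = 36 + 7/9 = 331/9

331/9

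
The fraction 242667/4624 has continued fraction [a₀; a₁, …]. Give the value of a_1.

Apply division with remainder until the remainder is 0:
242667 ÷ 4624 → quotient 52, remainder 2219
4624 ÷ 2219 → quotient 2, remainder 186

2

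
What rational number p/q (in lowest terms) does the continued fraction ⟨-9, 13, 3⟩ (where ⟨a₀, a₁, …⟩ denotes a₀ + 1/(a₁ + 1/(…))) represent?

Start with 3.
13 + 1/(3/1) = 13 + 1/3 = 40/3
-9 + 1/(40/3) = -9 + 3/40 = -357/40

-357/40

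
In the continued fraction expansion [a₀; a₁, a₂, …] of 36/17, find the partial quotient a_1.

36 = 2·17 + 2, so a_0 = 2
17 = 8·2 + 1, so a_1 = 8

8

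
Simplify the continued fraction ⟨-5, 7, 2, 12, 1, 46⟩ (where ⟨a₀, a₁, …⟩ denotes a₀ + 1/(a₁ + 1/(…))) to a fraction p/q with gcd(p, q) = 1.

Start with 46.
1 + 1/(46/1) = 1 + 1/46 = 47/46
12 + 1/(47/46) = 12 + 46/47 = 610/47
2 + 1/(610/47) = 2 + 47/610 = 1267/610
7 + 1/(1267/610) = 7 + 610/1267 = 9479/1267
-5 + 1/(9479/1267) = -5 + 1267/9479 = -46128/9479

-46128/9479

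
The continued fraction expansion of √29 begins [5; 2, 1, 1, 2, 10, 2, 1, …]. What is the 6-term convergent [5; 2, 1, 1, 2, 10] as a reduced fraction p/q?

727/135

Start with 10.
2 + 1/(10/1) = 2 + 1/10 = 21/10
1 + 1/(21/10) = 1 + 10/21 = 31/21
1 + 1/(31/21) = 1 + 21/31 = 52/31
2 + 1/(52/31) = 2 + 31/52 = 135/52
5 + 1/(135/52) = 5 + 52/135 = 727/135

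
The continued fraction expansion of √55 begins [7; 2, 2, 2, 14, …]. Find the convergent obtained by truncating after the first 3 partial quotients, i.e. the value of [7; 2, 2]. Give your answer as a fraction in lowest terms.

Build up convergents one term at a time:
a_0 = 7: 7/1
a_1 = 2: 15/2
a_2 = 2: 37/5

37/5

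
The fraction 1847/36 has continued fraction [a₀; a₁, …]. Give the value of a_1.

3

⌊1847/36⌋ = 51, remainder 11
⌊36/11⌋ = 3, remainder 3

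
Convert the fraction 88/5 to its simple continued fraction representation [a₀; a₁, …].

[17; 1, 1, 2]

⌊88/5⌋ = 17, remainder 3
⌊5/3⌋ = 1, remainder 2
⌊3/2⌋ = 1, remainder 1
⌊2/1⌋ = 2, remainder 0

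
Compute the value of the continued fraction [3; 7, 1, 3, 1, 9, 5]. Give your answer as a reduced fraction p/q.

6097/1949

Compute successive convergents:
a_0 = 3: 3/1
a_1 = 7: 22/7
a_2 = 1: 25/8
a_3 = 3: 97/31
a_4 = 1: 122/39
a_5 = 9: 1195/382
a_6 = 5: 6097/1949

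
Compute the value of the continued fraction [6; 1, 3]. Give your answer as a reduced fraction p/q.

Compute successive convergents:
a_0 = 6: 6/1
a_1 = 1: 7/1
a_2 = 3: 27/4

27/4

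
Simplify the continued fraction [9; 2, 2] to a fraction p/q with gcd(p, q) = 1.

Collapse the nested fraction from the inside out:
Start with 2.
2 + 1/(2/1) = 2 + 1/2 = 5/2
9 + 1/(5/2) = 9 + 2/5 = 47/5

47/5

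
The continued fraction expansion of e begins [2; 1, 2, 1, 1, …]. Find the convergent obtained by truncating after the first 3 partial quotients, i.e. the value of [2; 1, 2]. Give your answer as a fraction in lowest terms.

Start with 2.
1 + 1/(2/1) = 1 + 1/2 = 3/2
2 + 1/(3/2) = 2 + 2/3 = 8/3

8/3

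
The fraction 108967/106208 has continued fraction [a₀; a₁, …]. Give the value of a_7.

Apply division with remainder until the remainder is 0:
⌊108967/106208⌋ = 1, remainder 2759
⌊106208/2759⌋ = 38, remainder 1366
⌊2759/1366⌋ = 2, remainder 27
⌊1366/27⌋ = 50, remainder 16
⌊27/16⌋ = 1, remainder 11
⌊16/11⌋ = 1, remainder 5
⌊11/5⌋ = 2, remainder 1
⌊5/1⌋ = 5, remainder 0

5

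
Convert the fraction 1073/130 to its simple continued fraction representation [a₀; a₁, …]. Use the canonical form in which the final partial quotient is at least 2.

1073 = 8·130 + 33, so a_0 = 8
130 = 3·33 + 31, so a_1 = 3
33 = 1·31 + 2, so a_2 = 1
31 = 15·2 + 1, so a_3 = 15
2 = 2·1 + 0, so a_4 = 2

[8; 3, 1, 15, 2]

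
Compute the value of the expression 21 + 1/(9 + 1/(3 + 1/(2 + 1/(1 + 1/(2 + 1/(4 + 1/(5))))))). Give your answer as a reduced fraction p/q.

121073/5736

Start with 5.
4 + 1/(5/1) = 4 + 1/5 = 21/5
2 + 1/(21/5) = 2 + 5/21 = 47/21
1 + 1/(47/21) = 1 + 21/47 = 68/47
2 + 1/(68/47) = 2 + 47/68 = 183/68
3 + 1/(183/68) = 3 + 68/183 = 617/183
9 + 1/(617/183) = 9 + 183/617 = 5736/617
21 + 1/(5736/617) = 21 + 617/5736 = 121073/5736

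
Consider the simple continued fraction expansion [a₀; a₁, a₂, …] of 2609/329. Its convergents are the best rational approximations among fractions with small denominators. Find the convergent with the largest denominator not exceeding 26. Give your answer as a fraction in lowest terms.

a_0 = 7: 7/1  (≤ bound)
a_1 = 1: 8/1  (≤ bound)
a_2 = 13: 111/14  (≤ bound)
a_3 = 3: 341/43  (> 26, stop)

111/14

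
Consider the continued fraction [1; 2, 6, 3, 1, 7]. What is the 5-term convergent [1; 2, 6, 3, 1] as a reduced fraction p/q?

79/54

a_0 = 1: 1/1
a_1 = 2: 3/2
a_2 = 6: 19/13
a_3 = 3: 60/41
a_4 = 1: 79/54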